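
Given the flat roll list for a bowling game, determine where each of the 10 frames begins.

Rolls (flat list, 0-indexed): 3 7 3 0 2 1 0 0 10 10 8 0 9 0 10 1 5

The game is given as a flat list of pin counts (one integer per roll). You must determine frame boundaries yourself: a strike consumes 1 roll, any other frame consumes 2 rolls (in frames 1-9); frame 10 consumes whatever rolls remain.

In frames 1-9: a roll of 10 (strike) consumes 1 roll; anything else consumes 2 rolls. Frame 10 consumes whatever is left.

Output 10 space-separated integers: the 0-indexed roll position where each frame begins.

Answer: 0 2 4 6 8 9 10 12 14 15

Derivation:
Frame 1 starts at roll index 0: rolls=3,7 (sum=10), consumes 2 rolls
Frame 2 starts at roll index 2: rolls=3,0 (sum=3), consumes 2 rolls
Frame 3 starts at roll index 4: rolls=2,1 (sum=3), consumes 2 rolls
Frame 4 starts at roll index 6: rolls=0,0 (sum=0), consumes 2 rolls
Frame 5 starts at roll index 8: roll=10 (strike), consumes 1 roll
Frame 6 starts at roll index 9: roll=10 (strike), consumes 1 roll
Frame 7 starts at roll index 10: rolls=8,0 (sum=8), consumes 2 rolls
Frame 8 starts at roll index 12: rolls=9,0 (sum=9), consumes 2 rolls
Frame 9 starts at roll index 14: roll=10 (strike), consumes 1 roll
Frame 10 starts at roll index 15: 2 remaining rolls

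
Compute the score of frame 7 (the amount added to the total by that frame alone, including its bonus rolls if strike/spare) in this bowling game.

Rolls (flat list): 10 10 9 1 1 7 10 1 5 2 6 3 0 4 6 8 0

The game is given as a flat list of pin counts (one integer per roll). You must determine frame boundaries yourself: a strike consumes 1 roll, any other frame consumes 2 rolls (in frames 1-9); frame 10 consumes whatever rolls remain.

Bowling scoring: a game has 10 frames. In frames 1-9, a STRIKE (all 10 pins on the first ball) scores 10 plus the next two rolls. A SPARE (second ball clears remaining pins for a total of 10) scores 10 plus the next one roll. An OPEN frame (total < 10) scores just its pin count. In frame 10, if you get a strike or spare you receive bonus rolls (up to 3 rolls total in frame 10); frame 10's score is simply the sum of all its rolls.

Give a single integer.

Frame 1: STRIKE. 10 + next two rolls (10+9) = 29. Cumulative: 29
Frame 2: STRIKE. 10 + next two rolls (9+1) = 20. Cumulative: 49
Frame 3: SPARE (9+1=10). 10 + next roll (1) = 11. Cumulative: 60
Frame 4: OPEN (1+7=8). Cumulative: 68
Frame 5: STRIKE. 10 + next two rolls (1+5) = 16. Cumulative: 84
Frame 6: OPEN (1+5=6). Cumulative: 90
Frame 7: OPEN (2+6=8). Cumulative: 98
Frame 8: OPEN (3+0=3). Cumulative: 101
Frame 9: SPARE (4+6=10). 10 + next roll (8) = 18. Cumulative: 119

Answer: 8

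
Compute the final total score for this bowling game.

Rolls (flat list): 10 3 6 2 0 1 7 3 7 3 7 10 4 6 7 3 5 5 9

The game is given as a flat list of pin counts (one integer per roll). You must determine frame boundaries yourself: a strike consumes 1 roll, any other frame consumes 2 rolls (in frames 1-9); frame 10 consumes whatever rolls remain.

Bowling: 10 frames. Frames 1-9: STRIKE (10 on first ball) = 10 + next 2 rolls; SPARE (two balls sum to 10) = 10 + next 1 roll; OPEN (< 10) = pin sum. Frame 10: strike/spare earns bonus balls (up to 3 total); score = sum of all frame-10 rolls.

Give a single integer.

Frame 1: STRIKE. 10 + next two rolls (3+6) = 19. Cumulative: 19
Frame 2: OPEN (3+6=9). Cumulative: 28
Frame 3: OPEN (2+0=2). Cumulative: 30
Frame 4: OPEN (1+7=8). Cumulative: 38
Frame 5: SPARE (3+7=10). 10 + next roll (3) = 13. Cumulative: 51
Frame 6: SPARE (3+7=10). 10 + next roll (10) = 20. Cumulative: 71
Frame 7: STRIKE. 10 + next two rolls (4+6) = 20. Cumulative: 91
Frame 8: SPARE (4+6=10). 10 + next roll (7) = 17. Cumulative: 108
Frame 9: SPARE (7+3=10). 10 + next roll (5) = 15. Cumulative: 123
Frame 10: SPARE. Sum of all frame-10 rolls (5+5+9) = 19. Cumulative: 142

Answer: 142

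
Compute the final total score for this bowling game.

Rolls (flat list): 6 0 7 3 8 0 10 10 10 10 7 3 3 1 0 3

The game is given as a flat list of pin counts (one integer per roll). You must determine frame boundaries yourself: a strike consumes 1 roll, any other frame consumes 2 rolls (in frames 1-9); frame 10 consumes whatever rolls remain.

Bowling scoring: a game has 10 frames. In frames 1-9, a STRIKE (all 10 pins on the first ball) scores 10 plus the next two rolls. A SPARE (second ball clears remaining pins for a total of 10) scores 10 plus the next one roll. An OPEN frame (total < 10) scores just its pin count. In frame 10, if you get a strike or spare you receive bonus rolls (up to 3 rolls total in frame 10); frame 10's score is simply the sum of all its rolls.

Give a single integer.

Frame 1: OPEN (6+0=6). Cumulative: 6
Frame 2: SPARE (7+3=10). 10 + next roll (8) = 18. Cumulative: 24
Frame 3: OPEN (8+0=8). Cumulative: 32
Frame 4: STRIKE. 10 + next two rolls (10+10) = 30. Cumulative: 62
Frame 5: STRIKE. 10 + next two rolls (10+10) = 30. Cumulative: 92
Frame 6: STRIKE. 10 + next two rolls (10+7) = 27. Cumulative: 119
Frame 7: STRIKE. 10 + next two rolls (7+3) = 20. Cumulative: 139
Frame 8: SPARE (7+3=10). 10 + next roll (3) = 13. Cumulative: 152
Frame 9: OPEN (3+1=4). Cumulative: 156
Frame 10: OPEN. Sum of all frame-10 rolls (0+3) = 3. Cumulative: 159

Answer: 159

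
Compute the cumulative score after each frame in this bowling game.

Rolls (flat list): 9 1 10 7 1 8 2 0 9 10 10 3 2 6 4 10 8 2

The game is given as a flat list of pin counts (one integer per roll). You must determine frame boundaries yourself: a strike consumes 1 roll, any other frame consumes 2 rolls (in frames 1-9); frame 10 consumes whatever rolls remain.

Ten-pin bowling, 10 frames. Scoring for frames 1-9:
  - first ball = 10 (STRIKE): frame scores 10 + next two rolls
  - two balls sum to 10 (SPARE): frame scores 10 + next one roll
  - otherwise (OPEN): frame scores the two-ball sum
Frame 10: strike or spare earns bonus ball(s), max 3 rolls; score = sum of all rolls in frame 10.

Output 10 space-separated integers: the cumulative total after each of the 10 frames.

Answer: 20 38 46 56 65 88 103 108 128 148

Derivation:
Frame 1: SPARE (9+1=10). 10 + next roll (10) = 20. Cumulative: 20
Frame 2: STRIKE. 10 + next two rolls (7+1) = 18. Cumulative: 38
Frame 3: OPEN (7+1=8). Cumulative: 46
Frame 4: SPARE (8+2=10). 10 + next roll (0) = 10. Cumulative: 56
Frame 5: OPEN (0+9=9). Cumulative: 65
Frame 6: STRIKE. 10 + next two rolls (10+3) = 23. Cumulative: 88
Frame 7: STRIKE. 10 + next two rolls (3+2) = 15. Cumulative: 103
Frame 8: OPEN (3+2=5). Cumulative: 108
Frame 9: SPARE (6+4=10). 10 + next roll (10) = 20. Cumulative: 128
Frame 10: STRIKE. Sum of all frame-10 rolls (10+8+2) = 20. Cumulative: 148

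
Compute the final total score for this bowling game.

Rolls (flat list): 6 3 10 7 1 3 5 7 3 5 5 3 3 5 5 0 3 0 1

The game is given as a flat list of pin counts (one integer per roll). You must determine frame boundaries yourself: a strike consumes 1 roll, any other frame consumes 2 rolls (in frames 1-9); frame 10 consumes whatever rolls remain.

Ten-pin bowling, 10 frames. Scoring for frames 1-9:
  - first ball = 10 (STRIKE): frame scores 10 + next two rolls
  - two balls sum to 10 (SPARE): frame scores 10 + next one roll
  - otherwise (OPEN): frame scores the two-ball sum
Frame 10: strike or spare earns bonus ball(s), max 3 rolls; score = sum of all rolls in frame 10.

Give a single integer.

Answer: 91

Derivation:
Frame 1: OPEN (6+3=9). Cumulative: 9
Frame 2: STRIKE. 10 + next two rolls (7+1) = 18. Cumulative: 27
Frame 3: OPEN (7+1=8). Cumulative: 35
Frame 4: OPEN (3+5=8). Cumulative: 43
Frame 5: SPARE (7+3=10). 10 + next roll (5) = 15. Cumulative: 58
Frame 6: SPARE (5+5=10). 10 + next roll (3) = 13. Cumulative: 71
Frame 7: OPEN (3+3=6). Cumulative: 77
Frame 8: SPARE (5+5=10). 10 + next roll (0) = 10. Cumulative: 87
Frame 9: OPEN (0+3=3). Cumulative: 90
Frame 10: OPEN. Sum of all frame-10 rolls (0+1) = 1. Cumulative: 91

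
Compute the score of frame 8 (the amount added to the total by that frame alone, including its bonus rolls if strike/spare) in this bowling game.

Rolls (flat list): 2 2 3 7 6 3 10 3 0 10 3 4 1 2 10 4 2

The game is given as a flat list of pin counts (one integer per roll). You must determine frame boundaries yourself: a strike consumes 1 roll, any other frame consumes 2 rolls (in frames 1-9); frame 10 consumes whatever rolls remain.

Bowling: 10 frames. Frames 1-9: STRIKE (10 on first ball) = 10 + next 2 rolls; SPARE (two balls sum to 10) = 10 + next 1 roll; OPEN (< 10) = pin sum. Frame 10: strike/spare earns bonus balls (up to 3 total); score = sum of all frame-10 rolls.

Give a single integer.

Frame 1: OPEN (2+2=4). Cumulative: 4
Frame 2: SPARE (3+7=10). 10 + next roll (6) = 16. Cumulative: 20
Frame 3: OPEN (6+3=9). Cumulative: 29
Frame 4: STRIKE. 10 + next two rolls (3+0) = 13. Cumulative: 42
Frame 5: OPEN (3+0=3). Cumulative: 45
Frame 6: STRIKE. 10 + next two rolls (3+4) = 17. Cumulative: 62
Frame 7: OPEN (3+4=7). Cumulative: 69
Frame 8: OPEN (1+2=3). Cumulative: 72
Frame 9: STRIKE. 10 + next two rolls (4+2) = 16. Cumulative: 88
Frame 10: OPEN. Sum of all frame-10 rolls (4+2) = 6. Cumulative: 94

Answer: 3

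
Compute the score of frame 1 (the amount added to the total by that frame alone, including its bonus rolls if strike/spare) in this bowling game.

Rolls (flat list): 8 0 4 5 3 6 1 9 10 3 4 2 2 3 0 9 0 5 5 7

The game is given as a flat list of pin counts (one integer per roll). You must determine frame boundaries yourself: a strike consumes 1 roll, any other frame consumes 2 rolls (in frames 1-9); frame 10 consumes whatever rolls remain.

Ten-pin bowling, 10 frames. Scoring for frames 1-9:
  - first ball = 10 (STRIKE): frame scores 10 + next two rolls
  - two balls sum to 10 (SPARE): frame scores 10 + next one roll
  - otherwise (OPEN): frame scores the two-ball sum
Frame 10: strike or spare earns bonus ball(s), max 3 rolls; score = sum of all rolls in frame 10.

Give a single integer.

Answer: 8

Derivation:
Frame 1: OPEN (8+0=8). Cumulative: 8
Frame 2: OPEN (4+5=9). Cumulative: 17
Frame 3: OPEN (3+6=9). Cumulative: 26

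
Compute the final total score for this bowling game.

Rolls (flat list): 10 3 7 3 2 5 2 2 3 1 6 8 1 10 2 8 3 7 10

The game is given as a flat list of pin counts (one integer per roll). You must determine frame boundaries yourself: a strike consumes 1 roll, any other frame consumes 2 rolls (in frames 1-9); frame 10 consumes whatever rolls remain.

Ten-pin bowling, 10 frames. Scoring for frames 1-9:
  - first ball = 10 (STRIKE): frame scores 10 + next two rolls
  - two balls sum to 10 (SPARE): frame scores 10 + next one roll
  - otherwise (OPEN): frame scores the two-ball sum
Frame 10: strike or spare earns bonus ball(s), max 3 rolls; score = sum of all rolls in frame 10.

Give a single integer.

Frame 1: STRIKE. 10 + next two rolls (3+7) = 20. Cumulative: 20
Frame 2: SPARE (3+7=10). 10 + next roll (3) = 13. Cumulative: 33
Frame 3: OPEN (3+2=5). Cumulative: 38
Frame 4: OPEN (5+2=7). Cumulative: 45
Frame 5: OPEN (2+3=5). Cumulative: 50
Frame 6: OPEN (1+6=7). Cumulative: 57
Frame 7: OPEN (8+1=9). Cumulative: 66
Frame 8: STRIKE. 10 + next two rolls (2+8) = 20. Cumulative: 86
Frame 9: SPARE (2+8=10). 10 + next roll (3) = 13. Cumulative: 99
Frame 10: SPARE. Sum of all frame-10 rolls (3+7+10) = 20. Cumulative: 119

Answer: 119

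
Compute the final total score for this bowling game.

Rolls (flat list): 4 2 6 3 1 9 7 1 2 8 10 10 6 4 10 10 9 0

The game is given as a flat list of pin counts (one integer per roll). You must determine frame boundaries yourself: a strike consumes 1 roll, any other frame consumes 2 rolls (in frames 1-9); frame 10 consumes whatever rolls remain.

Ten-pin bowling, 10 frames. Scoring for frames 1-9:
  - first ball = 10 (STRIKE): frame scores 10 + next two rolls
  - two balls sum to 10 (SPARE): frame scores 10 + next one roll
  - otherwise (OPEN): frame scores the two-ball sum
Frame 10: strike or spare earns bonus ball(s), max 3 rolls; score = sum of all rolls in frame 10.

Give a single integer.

Answer: 174

Derivation:
Frame 1: OPEN (4+2=6). Cumulative: 6
Frame 2: OPEN (6+3=9). Cumulative: 15
Frame 3: SPARE (1+9=10). 10 + next roll (7) = 17. Cumulative: 32
Frame 4: OPEN (7+1=8). Cumulative: 40
Frame 5: SPARE (2+8=10). 10 + next roll (10) = 20. Cumulative: 60
Frame 6: STRIKE. 10 + next two rolls (10+6) = 26. Cumulative: 86
Frame 7: STRIKE. 10 + next two rolls (6+4) = 20. Cumulative: 106
Frame 8: SPARE (6+4=10). 10 + next roll (10) = 20. Cumulative: 126
Frame 9: STRIKE. 10 + next two rolls (10+9) = 29. Cumulative: 155
Frame 10: STRIKE. Sum of all frame-10 rolls (10+9+0) = 19. Cumulative: 174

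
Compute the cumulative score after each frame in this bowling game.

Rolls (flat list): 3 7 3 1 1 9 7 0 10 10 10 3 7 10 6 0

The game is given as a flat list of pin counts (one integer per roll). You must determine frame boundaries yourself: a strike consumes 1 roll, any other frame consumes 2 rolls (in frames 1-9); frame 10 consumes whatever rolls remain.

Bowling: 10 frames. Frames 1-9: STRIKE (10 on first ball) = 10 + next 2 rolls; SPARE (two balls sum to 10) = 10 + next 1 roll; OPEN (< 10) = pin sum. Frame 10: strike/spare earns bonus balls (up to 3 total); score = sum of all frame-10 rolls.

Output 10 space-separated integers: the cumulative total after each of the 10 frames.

Answer: 13 17 34 41 71 94 114 134 150 156

Derivation:
Frame 1: SPARE (3+7=10). 10 + next roll (3) = 13. Cumulative: 13
Frame 2: OPEN (3+1=4). Cumulative: 17
Frame 3: SPARE (1+9=10). 10 + next roll (7) = 17. Cumulative: 34
Frame 4: OPEN (7+0=7). Cumulative: 41
Frame 5: STRIKE. 10 + next two rolls (10+10) = 30. Cumulative: 71
Frame 6: STRIKE. 10 + next two rolls (10+3) = 23. Cumulative: 94
Frame 7: STRIKE. 10 + next two rolls (3+7) = 20. Cumulative: 114
Frame 8: SPARE (3+7=10). 10 + next roll (10) = 20. Cumulative: 134
Frame 9: STRIKE. 10 + next two rolls (6+0) = 16. Cumulative: 150
Frame 10: OPEN. Sum of all frame-10 rolls (6+0) = 6. Cumulative: 156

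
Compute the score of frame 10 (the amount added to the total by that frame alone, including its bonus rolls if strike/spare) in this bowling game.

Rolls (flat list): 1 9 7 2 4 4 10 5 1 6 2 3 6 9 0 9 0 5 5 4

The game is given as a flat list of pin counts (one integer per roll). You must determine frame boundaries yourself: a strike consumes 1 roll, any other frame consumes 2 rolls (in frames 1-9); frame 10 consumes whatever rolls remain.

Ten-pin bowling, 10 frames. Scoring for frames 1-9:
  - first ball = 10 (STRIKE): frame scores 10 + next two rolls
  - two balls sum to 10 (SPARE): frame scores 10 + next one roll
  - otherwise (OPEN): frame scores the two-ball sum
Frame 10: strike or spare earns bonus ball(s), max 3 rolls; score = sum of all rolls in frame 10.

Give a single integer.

Answer: 14

Derivation:
Frame 1: SPARE (1+9=10). 10 + next roll (7) = 17. Cumulative: 17
Frame 2: OPEN (7+2=9). Cumulative: 26
Frame 3: OPEN (4+4=8). Cumulative: 34
Frame 4: STRIKE. 10 + next two rolls (5+1) = 16. Cumulative: 50
Frame 5: OPEN (5+1=6). Cumulative: 56
Frame 6: OPEN (6+2=8). Cumulative: 64
Frame 7: OPEN (3+6=9). Cumulative: 73
Frame 8: OPEN (9+0=9). Cumulative: 82
Frame 9: OPEN (9+0=9). Cumulative: 91
Frame 10: SPARE. Sum of all frame-10 rolls (5+5+4) = 14. Cumulative: 105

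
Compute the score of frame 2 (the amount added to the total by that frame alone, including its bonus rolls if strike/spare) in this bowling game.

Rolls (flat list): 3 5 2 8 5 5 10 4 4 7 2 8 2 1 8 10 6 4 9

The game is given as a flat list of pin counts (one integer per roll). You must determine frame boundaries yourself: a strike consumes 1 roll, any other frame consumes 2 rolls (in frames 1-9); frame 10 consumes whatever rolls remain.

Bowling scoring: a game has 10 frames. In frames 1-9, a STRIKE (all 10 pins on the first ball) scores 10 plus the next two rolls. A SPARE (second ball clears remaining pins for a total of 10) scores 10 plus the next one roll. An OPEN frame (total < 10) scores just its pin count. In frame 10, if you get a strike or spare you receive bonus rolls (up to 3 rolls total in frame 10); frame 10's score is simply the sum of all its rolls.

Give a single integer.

Answer: 15

Derivation:
Frame 1: OPEN (3+5=8). Cumulative: 8
Frame 2: SPARE (2+8=10). 10 + next roll (5) = 15. Cumulative: 23
Frame 3: SPARE (5+5=10). 10 + next roll (10) = 20. Cumulative: 43
Frame 4: STRIKE. 10 + next two rolls (4+4) = 18. Cumulative: 61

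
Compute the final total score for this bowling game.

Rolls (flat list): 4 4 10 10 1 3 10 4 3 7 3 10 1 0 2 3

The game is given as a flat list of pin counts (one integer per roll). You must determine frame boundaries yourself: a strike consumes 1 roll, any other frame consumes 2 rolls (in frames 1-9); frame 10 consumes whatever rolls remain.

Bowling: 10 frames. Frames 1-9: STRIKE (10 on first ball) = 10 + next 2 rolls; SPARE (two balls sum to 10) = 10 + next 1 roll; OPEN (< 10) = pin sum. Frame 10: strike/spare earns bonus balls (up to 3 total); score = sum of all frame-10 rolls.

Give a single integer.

Answer: 108

Derivation:
Frame 1: OPEN (4+4=8). Cumulative: 8
Frame 2: STRIKE. 10 + next two rolls (10+1) = 21. Cumulative: 29
Frame 3: STRIKE. 10 + next two rolls (1+3) = 14. Cumulative: 43
Frame 4: OPEN (1+3=4). Cumulative: 47
Frame 5: STRIKE. 10 + next two rolls (4+3) = 17. Cumulative: 64
Frame 6: OPEN (4+3=7). Cumulative: 71
Frame 7: SPARE (7+3=10). 10 + next roll (10) = 20. Cumulative: 91
Frame 8: STRIKE. 10 + next two rolls (1+0) = 11. Cumulative: 102
Frame 9: OPEN (1+0=1). Cumulative: 103
Frame 10: OPEN. Sum of all frame-10 rolls (2+3) = 5. Cumulative: 108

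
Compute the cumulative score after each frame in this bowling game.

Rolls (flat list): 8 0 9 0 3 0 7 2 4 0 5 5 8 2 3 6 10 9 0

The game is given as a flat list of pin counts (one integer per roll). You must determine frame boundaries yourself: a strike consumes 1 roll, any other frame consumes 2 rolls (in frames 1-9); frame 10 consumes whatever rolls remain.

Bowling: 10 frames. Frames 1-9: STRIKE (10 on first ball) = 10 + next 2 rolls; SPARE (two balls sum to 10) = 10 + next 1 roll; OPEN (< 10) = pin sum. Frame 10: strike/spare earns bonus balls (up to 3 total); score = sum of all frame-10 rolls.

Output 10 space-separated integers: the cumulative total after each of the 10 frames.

Frame 1: OPEN (8+0=8). Cumulative: 8
Frame 2: OPEN (9+0=9). Cumulative: 17
Frame 3: OPEN (3+0=3). Cumulative: 20
Frame 4: OPEN (7+2=9). Cumulative: 29
Frame 5: OPEN (4+0=4). Cumulative: 33
Frame 6: SPARE (5+5=10). 10 + next roll (8) = 18. Cumulative: 51
Frame 7: SPARE (8+2=10). 10 + next roll (3) = 13. Cumulative: 64
Frame 8: OPEN (3+6=9). Cumulative: 73
Frame 9: STRIKE. 10 + next two rolls (9+0) = 19. Cumulative: 92
Frame 10: OPEN. Sum of all frame-10 rolls (9+0) = 9. Cumulative: 101

Answer: 8 17 20 29 33 51 64 73 92 101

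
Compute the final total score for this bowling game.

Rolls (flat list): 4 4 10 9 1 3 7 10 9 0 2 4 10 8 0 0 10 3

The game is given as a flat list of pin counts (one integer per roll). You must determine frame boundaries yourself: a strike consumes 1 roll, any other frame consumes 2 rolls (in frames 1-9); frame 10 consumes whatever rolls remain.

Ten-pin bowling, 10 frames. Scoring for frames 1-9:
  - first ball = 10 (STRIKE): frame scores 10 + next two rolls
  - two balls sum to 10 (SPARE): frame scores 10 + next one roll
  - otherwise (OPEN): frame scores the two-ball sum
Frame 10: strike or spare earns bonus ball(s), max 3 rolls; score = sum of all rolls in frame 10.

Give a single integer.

Frame 1: OPEN (4+4=8). Cumulative: 8
Frame 2: STRIKE. 10 + next two rolls (9+1) = 20. Cumulative: 28
Frame 3: SPARE (9+1=10). 10 + next roll (3) = 13. Cumulative: 41
Frame 4: SPARE (3+7=10). 10 + next roll (10) = 20. Cumulative: 61
Frame 5: STRIKE. 10 + next two rolls (9+0) = 19. Cumulative: 80
Frame 6: OPEN (9+0=9). Cumulative: 89
Frame 7: OPEN (2+4=6). Cumulative: 95
Frame 8: STRIKE. 10 + next two rolls (8+0) = 18. Cumulative: 113
Frame 9: OPEN (8+0=8). Cumulative: 121
Frame 10: SPARE. Sum of all frame-10 rolls (0+10+3) = 13. Cumulative: 134

Answer: 134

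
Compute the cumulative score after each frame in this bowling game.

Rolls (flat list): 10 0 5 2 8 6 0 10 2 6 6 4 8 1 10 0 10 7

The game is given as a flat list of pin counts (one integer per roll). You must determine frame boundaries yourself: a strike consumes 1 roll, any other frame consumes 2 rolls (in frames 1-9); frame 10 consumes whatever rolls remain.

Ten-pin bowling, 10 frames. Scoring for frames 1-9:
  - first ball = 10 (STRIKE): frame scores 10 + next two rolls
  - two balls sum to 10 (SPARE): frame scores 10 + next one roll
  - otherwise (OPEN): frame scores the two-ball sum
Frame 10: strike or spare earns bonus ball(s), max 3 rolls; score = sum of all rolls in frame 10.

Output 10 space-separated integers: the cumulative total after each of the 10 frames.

Answer: 15 20 36 42 60 68 86 95 115 132

Derivation:
Frame 1: STRIKE. 10 + next two rolls (0+5) = 15. Cumulative: 15
Frame 2: OPEN (0+5=5). Cumulative: 20
Frame 3: SPARE (2+8=10). 10 + next roll (6) = 16. Cumulative: 36
Frame 4: OPEN (6+0=6). Cumulative: 42
Frame 5: STRIKE. 10 + next two rolls (2+6) = 18. Cumulative: 60
Frame 6: OPEN (2+6=8). Cumulative: 68
Frame 7: SPARE (6+4=10). 10 + next roll (8) = 18. Cumulative: 86
Frame 8: OPEN (8+1=9). Cumulative: 95
Frame 9: STRIKE. 10 + next two rolls (0+10) = 20. Cumulative: 115
Frame 10: SPARE. Sum of all frame-10 rolls (0+10+7) = 17. Cumulative: 132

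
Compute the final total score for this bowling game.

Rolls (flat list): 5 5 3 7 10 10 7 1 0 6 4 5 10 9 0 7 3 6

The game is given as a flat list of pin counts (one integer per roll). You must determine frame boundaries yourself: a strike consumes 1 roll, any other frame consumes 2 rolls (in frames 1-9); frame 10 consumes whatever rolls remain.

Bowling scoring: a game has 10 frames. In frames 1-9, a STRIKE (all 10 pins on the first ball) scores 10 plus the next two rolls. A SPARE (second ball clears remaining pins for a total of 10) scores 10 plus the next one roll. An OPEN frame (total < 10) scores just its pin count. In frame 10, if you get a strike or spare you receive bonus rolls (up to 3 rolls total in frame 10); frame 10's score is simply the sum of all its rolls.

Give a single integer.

Frame 1: SPARE (5+5=10). 10 + next roll (3) = 13. Cumulative: 13
Frame 2: SPARE (3+7=10). 10 + next roll (10) = 20. Cumulative: 33
Frame 3: STRIKE. 10 + next two rolls (10+7) = 27. Cumulative: 60
Frame 4: STRIKE. 10 + next two rolls (7+1) = 18. Cumulative: 78
Frame 5: OPEN (7+1=8). Cumulative: 86
Frame 6: OPEN (0+6=6). Cumulative: 92
Frame 7: OPEN (4+5=9). Cumulative: 101
Frame 8: STRIKE. 10 + next two rolls (9+0) = 19. Cumulative: 120
Frame 9: OPEN (9+0=9). Cumulative: 129
Frame 10: SPARE. Sum of all frame-10 rolls (7+3+6) = 16. Cumulative: 145

Answer: 145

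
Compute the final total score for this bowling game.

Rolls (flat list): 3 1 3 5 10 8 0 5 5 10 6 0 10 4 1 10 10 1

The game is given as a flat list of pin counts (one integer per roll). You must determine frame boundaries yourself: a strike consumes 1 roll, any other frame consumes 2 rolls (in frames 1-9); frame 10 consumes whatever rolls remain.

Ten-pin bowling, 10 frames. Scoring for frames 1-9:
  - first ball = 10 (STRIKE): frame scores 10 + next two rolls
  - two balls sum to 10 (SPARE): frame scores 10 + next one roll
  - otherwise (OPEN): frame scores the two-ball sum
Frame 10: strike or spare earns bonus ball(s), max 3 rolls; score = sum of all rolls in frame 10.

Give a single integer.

Answer: 121

Derivation:
Frame 1: OPEN (3+1=4). Cumulative: 4
Frame 2: OPEN (3+5=8). Cumulative: 12
Frame 3: STRIKE. 10 + next two rolls (8+0) = 18. Cumulative: 30
Frame 4: OPEN (8+0=8). Cumulative: 38
Frame 5: SPARE (5+5=10). 10 + next roll (10) = 20. Cumulative: 58
Frame 6: STRIKE. 10 + next two rolls (6+0) = 16. Cumulative: 74
Frame 7: OPEN (6+0=6). Cumulative: 80
Frame 8: STRIKE. 10 + next two rolls (4+1) = 15. Cumulative: 95
Frame 9: OPEN (4+1=5). Cumulative: 100
Frame 10: STRIKE. Sum of all frame-10 rolls (10+10+1) = 21. Cumulative: 121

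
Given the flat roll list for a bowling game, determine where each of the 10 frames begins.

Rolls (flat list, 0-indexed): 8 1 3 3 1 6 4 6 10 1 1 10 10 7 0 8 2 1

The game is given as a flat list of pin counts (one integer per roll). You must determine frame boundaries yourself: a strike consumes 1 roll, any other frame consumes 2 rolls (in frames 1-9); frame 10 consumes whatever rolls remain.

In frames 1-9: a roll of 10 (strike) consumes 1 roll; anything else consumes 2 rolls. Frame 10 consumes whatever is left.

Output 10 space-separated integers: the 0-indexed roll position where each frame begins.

Answer: 0 2 4 6 8 9 11 12 13 15

Derivation:
Frame 1 starts at roll index 0: rolls=8,1 (sum=9), consumes 2 rolls
Frame 2 starts at roll index 2: rolls=3,3 (sum=6), consumes 2 rolls
Frame 3 starts at roll index 4: rolls=1,6 (sum=7), consumes 2 rolls
Frame 4 starts at roll index 6: rolls=4,6 (sum=10), consumes 2 rolls
Frame 5 starts at roll index 8: roll=10 (strike), consumes 1 roll
Frame 6 starts at roll index 9: rolls=1,1 (sum=2), consumes 2 rolls
Frame 7 starts at roll index 11: roll=10 (strike), consumes 1 roll
Frame 8 starts at roll index 12: roll=10 (strike), consumes 1 roll
Frame 9 starts at roll index 13: rolls=7,0 (sum=7), consumes 2 rolls
Frame 10 starts at roll index 15: 3 remaining rolls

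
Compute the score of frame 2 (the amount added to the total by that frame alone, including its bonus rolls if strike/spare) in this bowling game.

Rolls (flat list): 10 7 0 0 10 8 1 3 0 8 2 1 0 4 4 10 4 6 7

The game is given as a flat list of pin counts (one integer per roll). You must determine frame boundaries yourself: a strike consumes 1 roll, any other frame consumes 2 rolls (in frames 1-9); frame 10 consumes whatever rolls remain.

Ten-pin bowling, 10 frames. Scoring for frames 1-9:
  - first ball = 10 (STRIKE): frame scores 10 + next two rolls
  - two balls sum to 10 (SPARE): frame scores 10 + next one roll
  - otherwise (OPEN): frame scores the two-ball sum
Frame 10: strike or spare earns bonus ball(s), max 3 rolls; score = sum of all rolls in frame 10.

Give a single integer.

Frame 1: STRIKE. 10 + next two rolls (7+0) = 17. Cumulative: 17
Frame 2: OPEN (7+0=7). Cumulative: 24
Frame 3: SPARE (0+10=10). 10 + next roll (8) = 18. Cumulative: 42
Frame 4: OPEN (8+1=9). Cumulative: 51

Answer: 7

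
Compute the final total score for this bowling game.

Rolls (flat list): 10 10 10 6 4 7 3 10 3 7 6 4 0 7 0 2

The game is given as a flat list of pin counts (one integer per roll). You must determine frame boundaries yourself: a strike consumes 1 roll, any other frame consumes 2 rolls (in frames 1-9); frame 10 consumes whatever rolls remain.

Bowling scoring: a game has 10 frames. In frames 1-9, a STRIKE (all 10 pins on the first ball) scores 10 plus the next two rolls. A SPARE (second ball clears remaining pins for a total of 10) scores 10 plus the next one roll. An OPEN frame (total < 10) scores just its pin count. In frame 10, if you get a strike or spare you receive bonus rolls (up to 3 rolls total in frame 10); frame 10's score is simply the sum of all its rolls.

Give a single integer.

Frame 1: STRIKE. 10 + next two rolls (10+10) = 30. Cumulative: 30
Frame 2: STRIKE. 10 + next two rolls (10+6) = 26. Cumulative: 56
Frame 3: STRIKE. 10 + next two rolls (6+4) = 20. Cumulative: 76
Frame 4: SPARE (6+4=10). 10 + next roll (7) = 17. Cumulative: 93
Frame 5: SPARE (7+3=10). 10 + next roll (10) = 20. Cumulative: 113
Frame 6: STRIKE. 10 + next two rolls (3+7) = 20. Cumulative: 133
Frame 7: SPARE (3+7=10). 10 + next roll (6) = 16. Cumulative: 149
Frame 8: SPARE (6+4=10). 10 + next roll (0) = 10. Cumulative: 159
Frame 9: OPEN (0+7=7). Cumulative: 166
Frame 10: OPEN. Sum of all frame-10 rolls (0+2) = 2. Cumulative: 168

Answer: 168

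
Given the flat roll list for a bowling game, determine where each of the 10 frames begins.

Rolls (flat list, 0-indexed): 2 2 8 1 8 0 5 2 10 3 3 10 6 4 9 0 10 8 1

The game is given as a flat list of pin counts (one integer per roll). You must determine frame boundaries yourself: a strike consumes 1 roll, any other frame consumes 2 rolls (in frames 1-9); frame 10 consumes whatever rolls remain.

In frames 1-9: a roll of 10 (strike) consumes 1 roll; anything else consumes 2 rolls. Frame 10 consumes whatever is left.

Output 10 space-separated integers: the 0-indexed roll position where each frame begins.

Answer: 0 2 4 6 8 9 11 12 14 16

Derivation:
Frame 1 starts at roll index 0: rolls=2,2 (sum=4), consumes 2 rolls
Frame 2 starts at roll index 2: rolls=8,1 (sum=9), consumes 2 rolls
Frame 3 starts at roll index 4: rolls=8,0 (sum=8), consumes 2 rolls
Frame 4 starts at roll index 6: rolls=5,2 (sum=7), consumes 2 rolls
Frame 5 starts at roll index 8: roll=10 (strike), consumes 1 roll
Frame 6 starts at roll index 9: rolls=3,3 (sum=6), consumes 2 rolls
Frame 7 starts at roll index 11: roll=10 (strike), consumes 1 roll
Frame 8 starts at roll index 12: rolls=6,4 (sum=10), consumes 2 rolls
Frame 9 starts at roll index 14: rolls=9,0 (sum=9), consumes 2 rolls
Frame 10 starts at roll index 16: 3 remaining rolls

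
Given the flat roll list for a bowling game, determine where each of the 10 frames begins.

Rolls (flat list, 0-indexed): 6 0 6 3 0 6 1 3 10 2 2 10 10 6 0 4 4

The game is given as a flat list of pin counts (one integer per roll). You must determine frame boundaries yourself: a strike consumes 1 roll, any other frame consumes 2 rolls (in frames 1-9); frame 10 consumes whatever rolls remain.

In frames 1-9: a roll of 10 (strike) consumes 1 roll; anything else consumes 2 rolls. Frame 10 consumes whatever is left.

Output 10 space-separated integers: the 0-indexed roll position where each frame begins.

Frame 1 starts at roll index 0: rolls=6,0 (sum=6), consumes 2 rolls
Frame 2 starts at roll index 2: rolls=6,3 (sum=9), consumes 2 rolls
Frame 3 starts at roll index 4: rolls=0,6 (sum=6), consumes 2 rolls
Frame 4 starts at roll index 6: rolls=1,3 (sum=4), consumes 2 rolls
Frame 5 starts at roll index 8: roll=10 (strike), consumes 1 roll
Frame 6 starts at roll index 9: rolls=2,2 (sum=4), consumes 2 rolls
Frame 7 starts at roll index 11: roll=10 (strike), consumes 1 roll
Frame 8 starts at roll index 12: roll=10 (strike), consumes 1 roll
Frame 9 starts at roll index 13: rolls=6,0 (sum=6), consumes 2 rolls
Frame 10 starts at roll index 15: 2 remaining rolls

Answer: 0 2 4 6 8 9 11 12 13 15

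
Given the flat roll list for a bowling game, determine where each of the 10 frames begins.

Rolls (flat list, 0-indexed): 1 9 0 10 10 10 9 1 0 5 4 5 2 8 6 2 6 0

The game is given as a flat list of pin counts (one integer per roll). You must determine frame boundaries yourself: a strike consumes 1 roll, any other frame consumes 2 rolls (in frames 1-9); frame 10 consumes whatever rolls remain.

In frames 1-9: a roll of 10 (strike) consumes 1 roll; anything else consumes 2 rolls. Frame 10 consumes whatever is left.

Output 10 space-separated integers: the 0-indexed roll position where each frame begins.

Frame 1 starts at roll index 0: rolls=1,9 (sum=10), consumes 2 rolls
Frame 2 starts at roll index 2: rolls=0,10 (sum=10), consumes 2 rolls
Frame 3 starts at roll index 4: roll=10 (strike), consumes 1 roll
Frame 4 starts at roll index 5: roll=10 (strike), consumes 1 roll
Frame 5 starts at roll index 6: rolls=9,1 (sum=10), consumes 2 rolls
Frame 6 starts at roll index 8: rolls=0,5 (sum=5), consumes 2 rolls
Frame 7 starts at roll index 10: rolls=4,5 (sum=9), consumes 2 rolls
Frame 8 starts at roll index 12: rolls=2,8 (sum=10), consumes 2 rolls
Frame 9 starts at roll index 14: rolls=6,2 (sum=8), consumes 2 rolls
Frame 10 starts at roll index 16: 2 remaining rolls

Answer: 0 2 4 5 6 8 10 12 14 16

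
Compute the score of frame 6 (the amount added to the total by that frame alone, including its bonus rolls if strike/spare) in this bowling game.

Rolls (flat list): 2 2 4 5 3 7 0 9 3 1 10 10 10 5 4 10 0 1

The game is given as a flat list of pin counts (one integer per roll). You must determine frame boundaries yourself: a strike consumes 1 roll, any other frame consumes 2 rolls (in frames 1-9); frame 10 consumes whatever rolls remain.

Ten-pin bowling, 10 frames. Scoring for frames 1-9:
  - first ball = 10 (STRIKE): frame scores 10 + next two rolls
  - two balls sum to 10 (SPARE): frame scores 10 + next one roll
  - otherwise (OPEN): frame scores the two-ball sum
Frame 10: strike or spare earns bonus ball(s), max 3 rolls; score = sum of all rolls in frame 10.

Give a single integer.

Answer: 30

Derivation:
Frame 1: OPEN (2+2=4). Cumulative: 4
Frame 2: OPEN (4+5=9). Cumulative: 13
Frame 3: SPARE (3+7=10). 10 + next roll (0) = 10. Cumulative: 23
Frame 4: OPEN (0+9=9). Cumulative: 32
Frame 5: OPEN (3+1=4). Cumulative: 36
Frame 6: STRIKE. 10 + next two rolls (10+10) = 30. Cumulative: 66
Frame 7: STRIKE. 10 + next two rolls (10+5) = 25. Cumulative: 91
Frame 8: STRIKE. 10 + next two rolls (5+4) = 19. Cumulative: 110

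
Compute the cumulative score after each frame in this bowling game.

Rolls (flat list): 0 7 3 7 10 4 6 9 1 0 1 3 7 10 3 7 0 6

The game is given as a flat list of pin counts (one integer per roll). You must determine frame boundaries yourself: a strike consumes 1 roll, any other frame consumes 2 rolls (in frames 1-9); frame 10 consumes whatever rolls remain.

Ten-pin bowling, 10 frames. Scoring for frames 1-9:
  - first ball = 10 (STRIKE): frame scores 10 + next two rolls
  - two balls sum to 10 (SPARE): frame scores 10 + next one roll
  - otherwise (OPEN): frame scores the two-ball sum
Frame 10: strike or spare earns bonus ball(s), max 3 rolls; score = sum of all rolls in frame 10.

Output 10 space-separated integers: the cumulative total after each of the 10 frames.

Frame 1: OPEN (0+7=7). Cumulative: 7
Frame 2: SPARE (3+7=10). 10 + next roll (10) = 20. Cumulative: 27
Frame 3: STRIKE. 10 + next two rolls (4+6) = 20. Cumulative: 47
Frame 4: SPARE (4+6=10). 10 + next roll (9) = 19. Cumulative: 66
Frame 5: SPARE (9+1=10). 10 + next roll (0) = 10. Cumulative: 76
Frame 6: OPEN (0+1=1). Cumulative: 77
Frame 7: SPARE (3+7=10). 10 + next roll (10) = 20. Cumulative: 97
Frame 8: STRIKE. 10 + next two rolls (3+7) = 20. Cumulative: 117
Frame 9: SPARE (3+7=10). 10 + next roll (0) = 10. Cumulative: 127
Frame 10: OPEN. Sum of all frame-10 rolls (0+6) = 6. Cumulative: 133

Answer: 7 27 47 66 76 77 97 117 127 133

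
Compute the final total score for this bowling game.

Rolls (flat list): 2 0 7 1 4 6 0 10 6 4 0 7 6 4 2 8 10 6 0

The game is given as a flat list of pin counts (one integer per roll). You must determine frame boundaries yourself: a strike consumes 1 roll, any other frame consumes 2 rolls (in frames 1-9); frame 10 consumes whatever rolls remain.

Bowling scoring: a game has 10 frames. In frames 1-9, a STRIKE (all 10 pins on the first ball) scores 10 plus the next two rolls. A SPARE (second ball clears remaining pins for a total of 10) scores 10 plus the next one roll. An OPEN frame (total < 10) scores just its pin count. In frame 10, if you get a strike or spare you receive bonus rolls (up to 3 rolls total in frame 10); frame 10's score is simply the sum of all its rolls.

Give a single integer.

Answer: 107

Derivation:
Frame 1: OPEN (2+0=2). Cumulative: 2
Frame 2: OPEN (7+1=8). Cumulative: 10
Frame 3: SPARE (4+6=10). 10 + next roll (0) = 10. Cumulative: 20
Frame 4: SPARE (0+10=10). 10 + next roll (6) = 16. Cumulative: 36
Frame 5: SPARE (6+4=10). 10 + next roll (0) = 10. Cumulative: 46
Frame 6: OPEN (0+7=7). Cumulative: 53
Frame 7: SPARE (6+4=10). 10 + next roll (2) = 12. Cumulative: 65
Frame 8: SPARE (2+8=10). 10 + next roll (10) = 20. Cumulative: 85
Frame 9: STRIKE. 10 + next two rolls (6+0) = 16. Cumulative: 101
Frame 10: OPEN. Sum of all frame-10 rolls (6+0) = 6. Cumulative: 107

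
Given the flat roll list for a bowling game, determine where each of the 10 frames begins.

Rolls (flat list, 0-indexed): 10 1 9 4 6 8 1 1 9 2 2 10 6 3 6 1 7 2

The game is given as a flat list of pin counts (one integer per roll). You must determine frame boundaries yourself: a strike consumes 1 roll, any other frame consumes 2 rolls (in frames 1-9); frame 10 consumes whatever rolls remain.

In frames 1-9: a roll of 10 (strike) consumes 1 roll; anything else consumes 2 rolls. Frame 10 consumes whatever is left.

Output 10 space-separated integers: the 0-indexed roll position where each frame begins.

Answer: 0 1 3 5 7 9 11 12 14 16

Derivation:
Frame 1 starts at roll index 0: roll=10 (strike), consumes 1 roll
Frame 2 starts at roll index 1: rolls=1,9 (sum=10), consumes 2 rolls
Frame 3 starts at roll index 3: rolls=4,6 (sum=10), consumes 2 rolls
Frame 4 starts at roll index 5: rolls=8,1 (sum=9), consumes 2 rolls
Frame 5 starts at roll index 7: rolls=1,9 (sum=10), consumes 2 rolls
Frame 6 starts at roll index 9: rolls=2,2 (sum=4), consumes 2 rolls
Frame 7 starts at roll index 11: roll=10 (strike), consumes 1 roll
Frame 8 starts at roll index 12: rolls=6,3 (sum=9), consumes 2 rolls
Frame 9 starts at roll index 14: rolls=6,1 (sum=7), consumes 2 rolls
Frame 10 starts at roll index 16: 2 remaining rolls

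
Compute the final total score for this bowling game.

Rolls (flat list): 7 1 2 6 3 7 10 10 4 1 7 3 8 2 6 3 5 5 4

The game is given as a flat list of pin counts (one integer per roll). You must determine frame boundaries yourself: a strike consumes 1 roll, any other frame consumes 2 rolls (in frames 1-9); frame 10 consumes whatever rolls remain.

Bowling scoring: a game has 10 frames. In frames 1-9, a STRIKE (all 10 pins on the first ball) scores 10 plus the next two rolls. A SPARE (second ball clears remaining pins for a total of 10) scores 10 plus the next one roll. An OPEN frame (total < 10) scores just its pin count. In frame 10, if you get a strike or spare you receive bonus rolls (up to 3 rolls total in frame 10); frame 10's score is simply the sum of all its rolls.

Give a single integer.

Answer: 137

Derivation:
Frame 1: OPEN (7+1=8). Cumulative: 8
Frame 2: OPEN (2+6=8). Cumulative: 16
Frame 3: SPARE (3+7=10). 10 + next roll (10) = 20. Cumulative: 36
Frame 4: STRIKE. 10 + next two rolls (10+4) = 24. Cumulative: 60
Frame 5: STRIKE. 10 + next two rolls (4+1) = 15. Cumulative: 75
Frame 6: OPEN (4+1=5). Cumulative: 80
Frame 7: SPARE (7+3=10). 10 + next roll (8) = 18. Cumulative: 98
Frame 8: SPARE (8+2=10). 10 + next roll (6) = 16. Cumulative: 114
Frame 9: OPEN (6+3=9). Cumulative: 123
Frame 10: SPARE. Sum of all frame-10 rolls (5+5+4) = 14. Cumulative: 137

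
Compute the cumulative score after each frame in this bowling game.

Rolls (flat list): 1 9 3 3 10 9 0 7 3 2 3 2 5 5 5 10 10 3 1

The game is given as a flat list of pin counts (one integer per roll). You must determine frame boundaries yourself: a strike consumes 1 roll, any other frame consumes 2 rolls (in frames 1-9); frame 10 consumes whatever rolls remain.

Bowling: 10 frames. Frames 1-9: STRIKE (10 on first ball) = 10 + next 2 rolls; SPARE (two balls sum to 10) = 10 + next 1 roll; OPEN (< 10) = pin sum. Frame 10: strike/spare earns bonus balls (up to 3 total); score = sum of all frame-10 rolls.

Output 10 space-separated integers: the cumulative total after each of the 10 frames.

Answer: 13 19 38 47 59 64 71 91 114 128

Derivation:
Frame 1: SPARE (1+9=10). 10 + next roll (3) = 13. Cumulative: 13
Frame 2: OPEN (3+3=6). Cumulative: 19
Frame 3: STRIKE. 10 + next two rolls (9+0) = 19. Cumulative: 38
Frame 4: OPEN (9+0=9). Cumulative: 47
Frame 5: SPARE (7+3=10). 10 + next roll (2) = 12. Cumulative: 59
Frame 6: OPEN (2+3=5). Cumulative: 64
Frame 7: OPEN (2+5=7). Cumulative: 71
Frame 8: SPARE (5+5=10). 10 + next roll (10) = 20. Cumulative: 91
Frame 9: STRIKE. 10 + next two rolls (10+3) = 23. Cumulative: 114
Frame 10: STRIKE. Sum of all frame-10 rolls (10+3+1) = 14. Cumulative: 128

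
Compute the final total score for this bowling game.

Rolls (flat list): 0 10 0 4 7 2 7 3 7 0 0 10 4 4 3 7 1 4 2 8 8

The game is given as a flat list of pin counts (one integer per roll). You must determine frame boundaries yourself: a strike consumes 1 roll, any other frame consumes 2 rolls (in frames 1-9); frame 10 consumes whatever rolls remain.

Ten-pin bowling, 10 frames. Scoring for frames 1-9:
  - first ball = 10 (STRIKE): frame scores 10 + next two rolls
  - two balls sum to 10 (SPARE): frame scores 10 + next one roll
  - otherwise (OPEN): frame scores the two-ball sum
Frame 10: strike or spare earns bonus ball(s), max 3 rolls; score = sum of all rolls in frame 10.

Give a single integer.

Frame 1: SPARE (0+10=10). 10 + next roll (0) = 10. Cumulative: 10
Frame 2: OPEN (0+4=4). Cumulative: 14
Frame 3: OPEN (7+2=9). Cumulative: 23
Frame 4: SPARE (7+3=10). 10 + next roll (7) = 17. Cumulative: 40
Frame 5: OPEN (7+0=7). Cumulative: 47
Frame 6: SPARE (0+10=10). 10 + next roll (4) = 14. Cumulative: 61
Frame 7: OPEN (4+4=8). Cumulative: 69
Frame 8: SPARE (3+7=10). 10 + next roll (1) = 11. Cumulative: 80
Frame 9: OPEN (1+4=5). Cumulative: 85
Frame 10: SPARE. Sum of all frame-10 rolls (2+8+8) = 18. Cumulative: 103

Answer: 103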